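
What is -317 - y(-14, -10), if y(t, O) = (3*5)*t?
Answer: -107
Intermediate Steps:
y(t, O) = 15*t
-317 - y(-14, -10) = -317 - 15*(-14) = -317 - 1*(-210) = -317 + 210 = -107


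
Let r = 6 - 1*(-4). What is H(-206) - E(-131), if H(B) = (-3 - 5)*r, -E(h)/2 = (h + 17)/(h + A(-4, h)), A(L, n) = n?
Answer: -10366/131 ≈ -79.130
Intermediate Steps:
r = 10 (r = 6 + 4 = 10)
E(h) = -(17 + h)/h (E(h) = -2*(h + 17)/(h + h) = -2*(17 + h)/(2*h) = -2*(17 + h)*1/(2*h) = -(17 + h)/h)
H(B) = -80 (H(B) = (-3 - 5)*10 = -8*10 = -80)
H(-206) - E(-131) = -80 - (-17 - 1*(-131))/(-131) = -80 - (-1)*(-17 + 131)/131 = -80 - (-1)*114/131 = -80 - 1*(-114/131) = -80 + 114/131 = -10366/131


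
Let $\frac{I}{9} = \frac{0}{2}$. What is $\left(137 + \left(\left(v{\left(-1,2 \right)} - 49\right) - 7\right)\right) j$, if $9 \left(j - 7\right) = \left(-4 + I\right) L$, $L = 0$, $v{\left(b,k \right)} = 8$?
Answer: $623$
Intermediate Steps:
$I = 0$ ($I = 9 \cdot \frac{0}{2} = 9 \cdot 0 \cdot \frac{1}{2} = 9 \cdot 0 = 0$)
$j = 7$ ($j = 7 + \frac{\left(-4 + 0\right) 0}{9} = 7 + \frac{\left(-4\right) 0}{9} = 7 + \frac{1}{9} \cdot 0 = 7 + 0 = 7$)
$\left(137 + \left(\left(v{\left(-1,2 \right)} - 49\right) - 7\right)\right) j = \left(137 + \left(\left(8 - 49\right) - 7\right)\right) 7 = \left(137 - 48\right) 7 = 89 \cdot 7 = 623$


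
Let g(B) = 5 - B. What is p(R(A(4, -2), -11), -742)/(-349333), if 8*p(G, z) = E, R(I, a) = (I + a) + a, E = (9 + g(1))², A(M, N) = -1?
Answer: -169/2794664 ≈ -6.0472e-5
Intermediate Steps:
E = 169 (E = (9 + (5 - 1*1))² = (9 + (5 - 1))² = (9 + 4)² = 13² = 169)
R(I, a) = I + 2*a
p(G, z) = 169/8 (p(G, z) = (⅛)*169 = 169/8)
p(R(A(4, -2), -11), -742)/(-349333) = (169/8)/(-349333) = (169/8)*(-1/349333) = -169/2794664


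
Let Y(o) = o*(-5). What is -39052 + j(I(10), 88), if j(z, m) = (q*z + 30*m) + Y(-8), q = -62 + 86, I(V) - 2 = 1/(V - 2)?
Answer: -36321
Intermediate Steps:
I(V) = 2 + 1/(-2 + V) (I(V) = 2 + 1/(V - 2) = 2 + 1/(-2 + V))
q = 24
Y(o) = -5*o
j(z, m) = 40 + 24*z + 30*m (j(z, m) = (24*z + 30*m) - 5*(-8) = (24*z + 30*m) + 40 = 40 + 24*z + 30*m)
-39052 + j(I(10), 88) = -39052 + (40 + 24*((-3 + 2*10)/(-2 + 10)) + 30*88) = -39052 + (40 + 24*((-3 + 20)/8) + 2640) = -39052 + (40 + 24*((1/8)*17) + 2640) = -39052 + (40 + 24*(17/8) + 2640) = -39052 + (40 + 51 + 2640) = -39052 + 2731 = -36321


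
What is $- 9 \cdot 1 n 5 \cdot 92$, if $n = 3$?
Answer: $-12420$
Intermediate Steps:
$- 9 \cdot 1 n 5 \cdot 92 = - 9 \cdot 1 \cdot 3 \cdot 5 \cdot 92 = - 9 \cdot 3 \cdot 5 \cdot 92 = \left(-9\right) 15 \cdot 92 = \left(-135\right) 92 = -12420$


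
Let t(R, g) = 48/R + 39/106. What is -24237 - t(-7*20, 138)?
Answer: -89919363/3710 ≈ -24237.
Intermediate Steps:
t(R, g) = 39/106 + 48/R (t(R, g) = 48/R + 39*(1/106) = 48/R + 39/106 = 39/106 + 48/R)
-24237 - t(-7*20, 138) = -24237 - (39/106 + 48/((-7*20))) = -24237 - (39/106 + 48/(-140)) = -24237 - (39/106 + 48*(-1/140)) = -24237 - (39/106 - 12/35) = -24237 - 1*93/3710 = -24237 - 93/3710 = -89919363/3710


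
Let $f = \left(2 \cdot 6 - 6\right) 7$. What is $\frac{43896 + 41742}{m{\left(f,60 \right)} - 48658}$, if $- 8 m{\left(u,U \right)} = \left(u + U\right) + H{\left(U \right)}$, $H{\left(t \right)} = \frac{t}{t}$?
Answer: $- \frac{228368}{129789} \approx -1.7595$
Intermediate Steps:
$H{\left(t \right)} = 1$
$f = 42$ ($f = \left(12 - 6\right) 7 = 6 \cdot 7 = 42$)
$m{\left(u,U \right)} = - \frac{1}{8} - \frac{U}{8} - \frac{u}{8}$ ($m{\left(u,U \right)} = - \frac{\left(u + U\right) + 1}{8} = - \frac{\left(U + u\right) + 1}{8} = - \frac{1 + U + u}{8} = - \frac{1}{8} - \frac{U}{8} - \frac{u}{8}$)
$\frac{43896 + 41742}{m{\left(f,60 \right)} - 48658} = \frac{43896 + 41742}{\left(- \frac{1}{8} - \frac{15}{2} - \frac{21}{4}\right) - 48658} = \frac{85638}{\left(- \frac{1}{8} - \frac{15}{2} - \frac{21}{4}\right) - 48658} = \frac{85638}{- \frac{103}{8} - 48658} = \frac{85638}{- \frac{389367}{8}} = 85638 \left(- \frac{8}{389367}\right) = - \frac{228368}{129789}$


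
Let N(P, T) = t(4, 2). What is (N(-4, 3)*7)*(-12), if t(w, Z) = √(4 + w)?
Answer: -168*√2 ≈ -237.59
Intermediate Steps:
N(P, T) = 2*√2 (N(P, T) = √(4 + 4) = √8 = 2*√2)
(N(-4, 3)*7)*(-12) = ((2*√2)*7)*(-12) = (14*√2)*(-12) = -168*√2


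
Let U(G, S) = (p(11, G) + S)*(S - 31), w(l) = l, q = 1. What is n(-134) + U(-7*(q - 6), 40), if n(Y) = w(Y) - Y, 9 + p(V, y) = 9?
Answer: 360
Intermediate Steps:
p(V, y) = 0 (p(V, y) = -9 + 9 = 0)
U(G, S) = S*(-31 + S) (U(G, S) = (0 + S)*(S - 31) = S*(-31 + S))
n(Y) = 0 (n(Y) = Y - Y = 0)
n(-134) + U(-7*(q - 6), 40) = 0 + 40*(-31 + 40) = 0 + 40*9 = 0 + 360 = 360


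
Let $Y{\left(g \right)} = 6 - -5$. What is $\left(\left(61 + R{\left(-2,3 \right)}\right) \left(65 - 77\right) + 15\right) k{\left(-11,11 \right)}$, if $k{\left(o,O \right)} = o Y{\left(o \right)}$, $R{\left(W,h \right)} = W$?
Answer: $83853$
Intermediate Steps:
$Y{\left(g \right)} = 11$ ($Y{\left(g \right)} = 6 + 5 = 11$)
$k{\left(o,O \right)} = 11 o$ ($k{\left(o,O \right)} = o 11 = 11 o$)
$\left(\left(61 + R{\left(-2,3 \right)}\right) \left(65 - 77\right) + 15\right) k{\left(-11,11 \right)} = \left(\left(61 - 2\right) \left(65 - 77\right) + 15\right) 11 \left(-11\right) = \left(59 \left(-12\right) + 15\right) \left(-121\right) = \left(-708 + 15\right) \left(-121\right) = \left(-693\right) \left(-121\right) = 83853$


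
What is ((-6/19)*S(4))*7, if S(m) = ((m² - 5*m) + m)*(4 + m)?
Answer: 0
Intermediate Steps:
S(m) = (4 + m)*(m² - 4*m) (S(m) = (m² - 4*m)*(4 + m) = (4 + m)*(m² - 4*m))
((-6/19)*S(4))*7 = ((-6/19)*(4*(-16 + 4²)))*7 = ((-6*1/19)*(4*(-16 + 16)))*7 = -24*0/19*7 = -6/19*0*7 = 0*7 = 0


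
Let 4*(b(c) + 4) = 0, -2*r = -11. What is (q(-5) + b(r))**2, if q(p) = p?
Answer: 81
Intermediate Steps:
r = 11/2 (r = -1/2*(-11) = 11/2 ≈ 5.5000)
b(c) = -4 (b(c) = -4 + (1/4)*0 = -4 + 0 = -4)
(q(-5) + b(r))**2 = (-5 - 4)**2 = (-9)**2 = 81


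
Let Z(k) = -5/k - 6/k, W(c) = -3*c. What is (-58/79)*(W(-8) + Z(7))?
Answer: -9106/553 ≈ -16.467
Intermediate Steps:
Z(k) = -11/k
(-58/79)*(W(-8) + Z(7)) = (-58/79)*(-3*(-8) - 11/7) = (-58*1/79)*(24 - 11*⅐) = -58*(24 - 11/7)/79 = -58/79*157/7 = -9106/553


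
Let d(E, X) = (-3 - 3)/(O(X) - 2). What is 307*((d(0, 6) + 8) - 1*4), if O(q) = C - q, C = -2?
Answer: 7061/5 ≈ 1412.2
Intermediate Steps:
O(q) = -2 - q
d(E, X) = -6/(-4 - X) (d(E, X) = (-3 - 3)/((-2 - X) - 2) = -6/(-4 - X))
307*((d(0, 6) + 8) - 1*4) = 307*((6/(4 + 6) + 8) - 1*4) = 307*((6/10 + 8) - 4) = 307*((6*(⅒) + 8) - 4) = 307*((⅗ + 8) - 4) = 307*(43/5 - 4) = 307*(23/5) = 7061/5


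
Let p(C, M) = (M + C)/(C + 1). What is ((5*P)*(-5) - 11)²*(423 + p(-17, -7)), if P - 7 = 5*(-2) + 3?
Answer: 102729/2 ≈ 51365.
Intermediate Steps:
p(C, M) = (C + M)/(1 + C)
P = 0 (P = 7 + (5*(-2) + 3) = 7 + (-10 + 3) = 7 - 7 = 0)
((5*P)*(-5) - 11)²*(423 + p(-17, -7)) = ((5*0)*(-5) - 11)²*(423 + (-17 - 7)/(1 - 17)) = (0*(-5) - 11)²*(423 - 24/(-16)) = (0 - 11)²*(423 - 1/16*(-24)) = (-11)²*(423 + 3/2) = 121*(849/2) = 102729/2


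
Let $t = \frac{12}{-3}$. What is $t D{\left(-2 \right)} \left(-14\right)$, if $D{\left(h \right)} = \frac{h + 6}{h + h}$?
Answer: $-56$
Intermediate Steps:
$D{\left(h \right)} = \frac{6 + h}{2 h}$
$t = -4$ ($t = 12 \left(- \frac{1}{3}\right) = -4$)
$t D{\left(-2 \right)} \left(-14\right) = - 4 \frac{6 - 2}{2 \left(-2\right)} \left(-14\right) = - 4 \cdot \frac{1}{2} \left(- \frac{1}{2}\right) 4 \left(-14\right) = \left(-4\right) \left(-1\right) \left(-14\right) = 4 \left(-14\right) = -56$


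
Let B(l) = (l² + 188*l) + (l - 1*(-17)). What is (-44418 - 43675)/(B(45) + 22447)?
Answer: -88093/32994 ≈ -2.6700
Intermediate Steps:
B(l) = 17 + l² + 189*l (B(l) = (l² + 188*l) + (l + 17) = (l² + 188*l) + (17 + l) = 17 + l² + 189*l)
(-44418 - 43675)/(B(45) + 22447) = (-44418 - 43675)/((17 + 45² + 189*45) + 22447) = -88093/((17 + 2025 + 8505) + 22447) = -88093/(10547 + 22447) = -88093/32994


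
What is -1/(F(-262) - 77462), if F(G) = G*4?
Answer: 1/78510 ≈ 1.2737e-5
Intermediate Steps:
F(G) = 4*G
-1/(F(-262) - 77462) = -1/(4*(-262) - 77462) = -1/(-1048 - 77462) = -1/(-78510) = -1*(-1/78510) = 1/78510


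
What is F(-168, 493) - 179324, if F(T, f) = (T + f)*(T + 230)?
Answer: -159174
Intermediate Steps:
F(T, f) = (230 + T)*(T + f) (F(T, f) = (T + f)*(230 + T) = (230 + T)*(T + f))
F(-168, 493) - 179324 = ((-168)² + 230*(-168) + 230*493 - 168*493) - 179324 = (28224 - 38640 + 113390 - 82824) - 179324 = 20150 - 179324 = -159174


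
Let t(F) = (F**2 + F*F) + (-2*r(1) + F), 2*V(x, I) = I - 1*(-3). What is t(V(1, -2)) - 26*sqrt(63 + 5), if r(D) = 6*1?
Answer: -11 - 52*sqrt(17) ≈ -225.40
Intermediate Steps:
r(D) = 6
V(x, I) = 3/2 + I/2 (V(x, I) = (I - 1*(-3))/2 = (I + 3)/2 = (3 + I)/2 = 3/2 + I/2)
t(F) = -12 + F + 2*F**2 (t(F) = (F**2 + F*F) + (-2*6 + F) = (F**2 + F**2) + (-12 + F) = 2*F**2 + (-12 + F) = -12 + F + 2*F**2)
t(V(1, -2)) - 26*sqrt(63 + 5) = (-12 + (3/2 + (1/2)*(-2)) + 2*(3/2 + (1/2)*(-2))**2) - 26*sqrt(63 + 5) = (-12 + (3/2 - 1) + 2*(3/2 - 1)**2) - 52*sqrt(17) = (-12 + 1/2 + 2*(1/2)**2) - 52*sqrt(17) = (-12 + 1/2 + 2*(1/4)) - 52*sqrt(17) = (-12 + 1/2 + 1/2) - 52*sqrt(17) = -11 - 52*sqrt(17)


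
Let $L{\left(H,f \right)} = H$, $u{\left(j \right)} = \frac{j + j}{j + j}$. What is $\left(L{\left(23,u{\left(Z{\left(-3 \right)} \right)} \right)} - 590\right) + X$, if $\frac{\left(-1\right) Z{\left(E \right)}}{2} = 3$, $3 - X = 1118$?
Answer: $-1682$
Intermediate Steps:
$X = -1115$ ($X = 3 - 1118 = -1115$)
$Z{\left(E \right)} = -6$ ($Z{\left(E \right)} = \left(-2\right) 3 = -6$)
$u{\left(j \right)} = 1$ ($u{\left(j \right)} = \frac{2 j}{2 j} = 2 j \frac{1}{2 j} = 1$)
$\left(L{\left(23,u{\left(Z{\left(-3 \right)} \right)} \right)} - 590\right) + X = \left(23 - 590\right) - 1115 = -567 - 1115 = -1682$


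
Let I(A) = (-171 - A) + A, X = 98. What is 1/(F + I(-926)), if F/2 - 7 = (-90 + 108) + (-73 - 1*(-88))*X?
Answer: 1/2819 ≈ 0.00035474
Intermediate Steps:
F = 2990 (F = 14 + 2*((-90 + 108) + (-73 - 1*(-88))*98) = 14 + 2*(18 + (-73 + 88)*98) = 14 + 2*(18 + 15*98) = 14 + 2*(18 + 1470) = 14 + 2*1488 = 14 + 2976 = 2990)
I(A) = -171
1/(F + I(-926)) = 1/(2990 - 171) = 1/2819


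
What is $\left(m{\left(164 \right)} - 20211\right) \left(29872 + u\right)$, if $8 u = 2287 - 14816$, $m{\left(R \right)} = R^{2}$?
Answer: $\frac{1513798195}{8} \approx 1.8922 \cdot 10^{8}$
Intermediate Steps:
$u = - \frac{12529}{8}$ ($u = \frac{2287 - 14816}{8} = \frac{1}{8} \left(-12529\right) = - \frac{12529}{8} \approx -1566.1$)
$\left(m{\left(164 \right)} - 20211\right) \left(29872 + u\right) = \left(164^{2} - 20211\right) \left(29872 - \frac{12529}{8}\right) = \left(26896 - 20211\right) \frac{226447}{8} = 6685 \cdot \frac{226447}{8} = \frac{1513798195}{8}$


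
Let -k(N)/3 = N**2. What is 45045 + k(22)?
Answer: 43593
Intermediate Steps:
k(N) = -3*N**2
45045 + k(22) = 45045 - 3*22**2 = 45045 - 3*484 = 45045 - 1452 = 43593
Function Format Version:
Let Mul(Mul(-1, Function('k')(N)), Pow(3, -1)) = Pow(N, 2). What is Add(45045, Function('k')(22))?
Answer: 43593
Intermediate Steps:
Function('k')(N) = Mul(-3, Pow(N, 2))
Add(45045, Function('k')(22)) = Add(45045, Mul(-3, Pow(22, 2))) = Add(45045, Mul(-3, 484)) = Add(45045, -1452) = 43593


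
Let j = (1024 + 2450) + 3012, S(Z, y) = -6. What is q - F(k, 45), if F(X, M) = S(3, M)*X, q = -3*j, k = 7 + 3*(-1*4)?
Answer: -19488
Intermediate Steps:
j = 6486 (j = 3474 + 3012 = 6486)
k = -5 (k = 7 + 3*(-4) = 7 - 12 = -5)
q = -19458 (q = -3*6486 = -19458)
F(X, M) = -6*X
q - F(k, 45) = -19458 - (-6)*(-5) = -19458 - 1*30 = -19458 - 30 = -19488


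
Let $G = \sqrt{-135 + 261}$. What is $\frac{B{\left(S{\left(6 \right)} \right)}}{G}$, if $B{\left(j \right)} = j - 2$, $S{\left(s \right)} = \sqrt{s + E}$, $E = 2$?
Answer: $\frac{\sqrt{14} \left(-1 + \sqrt{2}\right)}{21} \approx 0.073802$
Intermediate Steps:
$S{\left(s \right)} = \sqrt{2 + s}$ ($S{\left(s \right)} = \sqrt{s + 2} = \sqrt{2 + s}$)
$B{\left(j \right)} = -2 + j$ ($B{\left(j \right)} = j - 2 = -2 + j$)
$G = 3 \sqrt{14}$ ($G = \sqrt{126} = 3 \sqrt{14} \approx 11.225$)
$\frac{B{\left(S{\left(6 \right)} \right)}}{G} = \frac{-2 + \sqrt{2 + 6}}{3 \sqrt{14}} = \left(-2 + \sqrt{8}\right) \frac{\sqrt{14}}{42} = \left(-2 + 2 \sqrt{2}\right) \frac{\sqrt{14}}{42} = \frac{\sqrt{14} \left(-2 + 2 \sqrt{2}\right)}{42}$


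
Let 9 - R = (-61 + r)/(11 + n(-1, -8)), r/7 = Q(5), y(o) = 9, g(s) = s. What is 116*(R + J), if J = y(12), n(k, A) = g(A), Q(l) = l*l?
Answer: -2320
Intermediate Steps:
Q(l) = l²
r = 175 (r = 7*5² = 7*25 = 175)
n(k, A) = A
J = 9
R = -29 (R = 9 - (-61 + 175)/(11 - 8) = 9 - 114/3 = 9 - 1*38 = 9 - 38 = -29)
116*(R + J) = 116*(-29 + 9) = 116*(-20) = -2320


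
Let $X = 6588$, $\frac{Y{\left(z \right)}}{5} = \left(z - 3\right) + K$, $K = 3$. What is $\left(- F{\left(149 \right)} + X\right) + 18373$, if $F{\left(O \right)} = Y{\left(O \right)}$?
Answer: $24216$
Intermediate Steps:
$Y{\left(z \right)} = 5 z$ ($Y{\left(z \right)} = 5 \left(\left(z - 3\right) + 3\right) = 5 \left(\left(-3 + z\right) + 3\right) = 5 z$)
$F{\left(O \right)} = 5 O$
$\left(- F{\left(149 \right)} + X\right) + 18373 = \left(- 5 \cdot 149 + 6588\right) + 18373 = \left(\left(-1\right) 745 + 6588\right) + 18373 = \left(-745 + 6588\right) + 18373 = 5843 + 18373 = 24216$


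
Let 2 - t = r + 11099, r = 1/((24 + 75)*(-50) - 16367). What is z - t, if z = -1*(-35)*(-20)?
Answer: 221632848/21317 ≈ 10397.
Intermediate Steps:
r = -1/21317 (r = 1/(99*(-50) - 16367) = 1/(-4950 - 16367) = 1/(-21317) = -1/21317 ≈ -4.6911e-5)
z = -700 (z = 35*(-20) = -700)
t = -236554748/21317 (t = 2 - (-1/21317 + 11099) = 2 - 1*236597382/21317 = 2 - 236597382/21317 = -236554748/21317 ≈ -11097.)
z - t = -700 - 1*(-236554748/21317) = -700 + 236554748/21317 = 221632848/21317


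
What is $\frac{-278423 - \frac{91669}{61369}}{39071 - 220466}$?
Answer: $\frac{5695544252}{3710676585} \approx 1.5349$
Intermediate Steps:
$\frac{-278423 - \frac{91669}{61369}}{39071 - 220466} = \frac{-278423 - \frac{91669}{61369}}{-181395} = \left(-278423 - \frac{91669}{61369}\right) \left(- \frac{1}{181395}\right) = \left(- \frac{17086632756}{61369}\right) \left(- \frac{1}{181395}\right) = \frac{5695544252}{3710676585}$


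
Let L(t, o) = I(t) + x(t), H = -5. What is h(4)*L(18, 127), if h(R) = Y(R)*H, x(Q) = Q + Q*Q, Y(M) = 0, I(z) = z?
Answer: 0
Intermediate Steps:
x(Q) = Q + Q²
h(R) = 0 (h(R) = 0*(-5) = 0)
L(t, o) = t + t*(1 + t)
h(4)*L(18, 127) = 0*(18*(2 + 18)) = 0*(18*20) = 0*360 = 0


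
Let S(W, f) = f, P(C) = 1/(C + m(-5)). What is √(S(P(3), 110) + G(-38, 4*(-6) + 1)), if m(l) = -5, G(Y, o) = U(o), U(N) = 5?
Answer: √115 ≈ 10.724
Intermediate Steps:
G(Y, o) = 5
P(C) = 1/(-5 + C) (P(C) = 1/(C - 5) = 1/(-5 + C))
√(S(P(3), 110) + G(-38, 4*(-6) + 1)) = √(110 + 5) = √115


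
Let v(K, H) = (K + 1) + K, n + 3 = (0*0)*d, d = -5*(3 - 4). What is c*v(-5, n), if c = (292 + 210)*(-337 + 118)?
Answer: 989442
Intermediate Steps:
c = -109938 (c = 502*(-219) = -109938)
d = 5 (d = -5*(-1) = 5)
n = -3 (n = -3 + (0*0)*5 = -3 + 0*5 = -3 + 0 = -3)
v(K, H) = 1 + 2*K (v(K, H) = (1 + K) + K = 1 + 2*K)
c*v(-5, n) = -109938*(1 + 2*(-5)) = -109938*(1 - 10) = -109938*(-9) = 989442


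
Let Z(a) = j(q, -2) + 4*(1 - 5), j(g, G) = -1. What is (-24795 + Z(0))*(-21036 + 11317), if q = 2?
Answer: 241147828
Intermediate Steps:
Z(a) = -17 (Z(a) = -1 + 4*(1 - 5) = -1 + 4*(-4) = -1 - 16 = -17)
(-24795 + Z(0))*(-21036 + 11317) = (-24795 - 17)*(-21036 + 11317) = -24812*(-9719) = 241147828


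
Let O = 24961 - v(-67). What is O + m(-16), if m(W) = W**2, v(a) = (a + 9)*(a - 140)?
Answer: 13211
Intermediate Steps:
v(a) = (-140 + a)*(9 + a) (v(a) = (9 + a)*(-140 + a) = (-140 + a)*(9 + a))
O = 12955 (O = 24961 - (-1260 + (-67)**2 - 131*(-67)) = 24961 - (-1260 + 4489 + 8777) = 24961 - 1*12006 = 24961 - 12006 = 12955)
O + m(-16) = 12955 + (-16)**2 = 12955 + 256 = 13211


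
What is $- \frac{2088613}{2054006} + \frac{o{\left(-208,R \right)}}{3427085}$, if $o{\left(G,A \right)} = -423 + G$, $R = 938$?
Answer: $- \frac{7159150360891}{7039253152510} \approx -1.017$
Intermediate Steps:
$- \frac{2088613}{2054006} + \frac{o{\left(-208,R \right)}}{3427085} = - \frac{2088613}{2054006} + \frac{-423 - 208}{3427085} = \left(-2088613\right) \frac{1}{2054006} - \frac{631}{3427085} = - \frac{2088613}{2054006} - \frac{631}{3427085} = - \frac{7159150360891}{7039253152510}$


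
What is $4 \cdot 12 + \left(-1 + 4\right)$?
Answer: $51$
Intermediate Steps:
$4 \cdot 12 + \left(-1 + 4\right) = 48 + 3 = 51$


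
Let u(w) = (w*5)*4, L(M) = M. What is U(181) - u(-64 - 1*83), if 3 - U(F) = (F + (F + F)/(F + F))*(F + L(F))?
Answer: -62941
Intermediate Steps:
U(F) = 3 - 2*F*(1 + F) (U(F) = 3 - (F + (F + F)/(F + F))*(F + F) = 3 - (F + (2*F)/((2*F)))*2*F = 3 - (F + (2*F)*(1/(2*F)))*2*F = 3 - (F + 1)*2*F = 3 - (1 + F)*2*F = 3 - 2*F*(1 + F))
u(w) = 20*w (u(w) = (5*w)*4 = 20*w)
U(181) - u(-64 - 1*83) = (3 - 2*181 - 2*181²) - 20*(-64 - 1*83) = (3 - 362 - 2*32761) - 20*(-64 - 83) = (3 - 362 - 65522) - 20*(-147) = -65881 - 1*(-2940) = -65881 + 2940 = -62941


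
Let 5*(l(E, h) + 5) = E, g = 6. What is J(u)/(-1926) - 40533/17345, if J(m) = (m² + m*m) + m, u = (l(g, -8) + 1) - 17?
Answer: -50734997/18559150 ≈ -2.7337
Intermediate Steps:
l(E, h) = -5 + E/5
u = -99/5 (u = ((-5 + (⅕)*6) + 1) - 17 = ((-5 + 6/5) + 1) - 17 = (-19/5 + 1) - 17 = -14/5 - 17 = -99/5 ≈ -19.800)
J(m) = m + 2*m² (J(m) = (m² + m²) + m = 2*m² + m = m + 2*m²)
J(u)/(-1926) - 40533/17345 = -99*(1 + 2*(-99/5))/5/(-1926) - 40533/17345 = -99*(1 - 198/5)/5*(-1/1926) - 40533*1/17345 = -99/5*(-193/5)*(-1/1926) - 40533/17345 = (19107/25)*(-1/1926) - 40533/17345 = -2123/5350 - 40533/17345 = -50734997/18559150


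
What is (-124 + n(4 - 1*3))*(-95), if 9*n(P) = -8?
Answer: 106780/9 ≈ 11864.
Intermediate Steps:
n(P) = -8/9 (n(P) = (⅑)*(-8) = -8/9)
(-124 + n(4 - 1*3))*(-95) = (-124 - 8/9)*(-95) = -1124/9*(-95) = 106780/9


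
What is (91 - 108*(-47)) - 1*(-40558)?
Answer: 45725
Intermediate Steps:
(91 - 108*(-47)) - 1*(-40558) = (91 + 5076) + 40558 = 5167 + 40558 = 45725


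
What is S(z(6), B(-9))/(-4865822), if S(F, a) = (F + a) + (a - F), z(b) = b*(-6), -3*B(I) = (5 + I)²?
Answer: 16/7298733 ≈ 2.1922e-6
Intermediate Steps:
B(I) = -(5 + I)²/3
z(b) = -6*b
S(F, a) = 2*a
S(z(6), B(-9))/(-4865822) = (2*(-(5 - 9)²/3))/(-4865822) = (2*(-⅓*(-4)²))*(-1/4865822) = (2*(-⅓*16))*(-1/4865822) = (2*(-16/3))*(-1/4865822) = -32/3*(-1/4865822) = 16/7298733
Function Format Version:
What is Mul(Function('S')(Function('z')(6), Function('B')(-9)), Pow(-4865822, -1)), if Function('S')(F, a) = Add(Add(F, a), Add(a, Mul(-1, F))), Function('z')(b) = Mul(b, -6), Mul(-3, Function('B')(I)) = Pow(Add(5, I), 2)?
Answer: Rational(16, 7298733) ≈ 2.1922e-6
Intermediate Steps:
Function('B')(I) = Mul(Rational(-1, 3), Pow(Add(5, I), 2))
Function('z')(b) = Mul(-6, b)
Function('S')(F, a) = Mul(2, a)
Mul(Function('S')(Function('z')(6), Function('B')(-9)), Pow(-4865822, -1)) = Mul(Mul(2, Mul(Rational(-1, 3), Pow(Add(5, -9), 2))), Pow(-4865822, -1)) = Mul(Mul(2, Mul(Rational(-1, 3), Pow(-4, 2))), Rational(-1, 4865822)) = Mul(Mul(2, Mul(Rational(-1, 3), 16)), Rational(-1, 4865822)) = Mul(Mul(2, Rational(-16, 3)), Rational(-1, 4865822)) = Mul(Rational(-32, 3), Rational(-1, 4865822)) = Rational(16, 7298733)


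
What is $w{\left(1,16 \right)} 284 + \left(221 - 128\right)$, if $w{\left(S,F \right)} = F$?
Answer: $4637$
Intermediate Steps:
$w{\left(1,16 \right)} 284 + \left(221 - 128\right) = 16 \cdot 284 + \left(221 - 128\right) = 4544 + \left(221 - 128\right) = 4544 + 93 = 4637$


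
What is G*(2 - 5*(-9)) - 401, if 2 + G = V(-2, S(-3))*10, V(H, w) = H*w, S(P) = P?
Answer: 2325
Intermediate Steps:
G = 58 (G = -2 - 2*(-3)*10 = -2 + 6*10 = -2 + 60 = 58)
G*(2 - 5*(-9)) - 401 = 58*(2 - 5*(-9)) - 401 = 58*(2 + 45) - 401 = 58*47 - 401 = 2726 - 401 = 2325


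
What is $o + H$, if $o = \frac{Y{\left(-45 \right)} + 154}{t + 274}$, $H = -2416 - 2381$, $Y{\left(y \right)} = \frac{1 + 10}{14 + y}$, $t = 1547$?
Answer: $- \frac{270790684}{56451} \approx -4796.9$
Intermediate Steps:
$Y{\left(y \right)} = \frac{11}{14 + y}$
$H = -4797$
$o = \frac{4763}{56451}$ ($o = \frac{\frac{11}{14 - 45} + 154}{1547 + 274} = \frac{\frac{11}{-31} + 154}{1821} = \left(11 \left(- \frac{1}{31}\right) + 154\right) \frac{1}{1821} = \left(- \frac{11}{31} + 154\right) \frac{1}{1821} = \frac{4763}{31} \cdot \frac{1}{1821} = \frac{4763}{56451} \approx 0.084374$)
$o + H = \frac{4763}{56451} - 4797 = - \frac{270790684}{56451}$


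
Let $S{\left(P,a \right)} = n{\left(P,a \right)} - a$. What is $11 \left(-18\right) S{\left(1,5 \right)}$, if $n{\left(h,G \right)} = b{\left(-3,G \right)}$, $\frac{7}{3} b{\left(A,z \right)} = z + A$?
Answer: $\frac{5742}{7} \approx 820.29$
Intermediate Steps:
$b{\left(A,z \right)} = \frac{3 A}{7} + \frac{3 z}{7}$ ($b{\left(A,z \right)} = \frac{3 \left(z + A\right)}{7} = \frac{3 \left(A + z\right)}{7} = \frac{3 A}{7} + \frac{3 z}{7}$)
$n{\left(h,G \right)} = - \frac{9}{7} + \frac{3 G}{7}$ ($n{\left(h,G \right)} = \frac{3}{7} \left(-3\right) + \frac{3 G}{7} = - \frac{9}{7} + \frac{3 G}{7}$)
$S{\left(P,a \right)} = - \frac{9}{7} - \frac{4 a}{7}$ ($S{\left(P,a \right)} = \left(- \frac{9}{7} + \frac{3 a}{7}\right) - a = - \frac{9}{7} - \frac{4 a}{7}$)
$11 \left(-18\right) S{\left(1,5 \right)} = 11 \left(-18\right) \left(- \frac{9}{7} - \frac{20}{7}\right) = - 198 \left(- \frac{9}{7} - \frac{20}{7}\right) = \left(-198\right) \left(- \frac{29}{7}\right) = \frac{5742}{7}$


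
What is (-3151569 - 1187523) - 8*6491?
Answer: -4391020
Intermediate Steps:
(-3151569 - 1187523) - 8*6491 = -4339092 - 51928 = -4391020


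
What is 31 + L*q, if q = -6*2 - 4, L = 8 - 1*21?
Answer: 239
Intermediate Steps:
L = -13 (L = 8 - 21 = -13)
q = -16 (q = -1*12 - 4 = -12 - 4 = -16)
31 + L*q = 31 - 13*(-16) = 31 + 208 = 239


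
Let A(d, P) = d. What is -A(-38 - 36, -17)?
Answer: 74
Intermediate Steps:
-A(-38 - 36, -17) = -(-38 - 36) = -1*(-74) = 74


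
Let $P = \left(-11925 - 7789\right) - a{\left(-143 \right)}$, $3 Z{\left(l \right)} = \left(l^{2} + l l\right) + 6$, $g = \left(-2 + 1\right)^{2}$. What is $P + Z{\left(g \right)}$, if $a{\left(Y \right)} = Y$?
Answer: $- \frac{58705}{3} \approx -19568.0$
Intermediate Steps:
$g = 1$ ($g = \left(-1\right)^{2} = 1$)
$Z{\left(l \right)} = 2 + \frac{2 l^{2}}{3}$ ($Z{\left(l \right)} = \frac{\left(l^{2} + l l\right) + 6}{3} = \frac{\left(l^{2} + l^{2}\right) + 6}{3} = \frac{2 l^{2} + 6}{3} = \frac{6 + 2 l^{2}}{3} = 2 + \frac{2 l^{2}}{3}$)
$P = -19571$ ($P = \left(-11925 - 7789\right) - -143 = -19714 + 143 = -19571$)
$P + Z{\left(g \right)} = -19571 + \left(2 + \frac{2 \cdot 1^{2}}{3}\right) = -19571 + \left(2 + \frac{2}{3} \cdot 1\right) = -19571 + \left(2 + \frac{2}{3}\right) = -19571 + \frac{8}{3} = - \frac{58705}{3}$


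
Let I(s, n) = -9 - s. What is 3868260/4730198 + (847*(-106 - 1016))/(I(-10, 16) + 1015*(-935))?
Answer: 185598626463/102024350608 ≈ 1.8192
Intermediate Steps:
3868260/4730198 + (847*(-106 - 1016))/(I(-10, 16) + 1015*(-935)) = 3868260/4730198 + (847*(-106 - 1016))/((-9 - 1*(-10)) + 1015*(-935)) = 3868260*(1/4730198) + (847*(-1122))/((-9 + 10) - 949025) = 175830/215009 - 950334/(1 - 949025) = 175830/215009 - 950334/(-949024) = 175830/215009 - 950334*(-1/949024) = 175830/215009 + 475167/474512 = 185598626463/102024350608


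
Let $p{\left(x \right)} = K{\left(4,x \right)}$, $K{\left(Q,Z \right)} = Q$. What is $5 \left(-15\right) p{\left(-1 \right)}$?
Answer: $-300$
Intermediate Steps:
$p{\left(x \right)} = 4$
$5 \left(-15\right) p{\left(-1 \right)} = 5 \left(-15\right) 4 = \left(-75\right) 4 = -300$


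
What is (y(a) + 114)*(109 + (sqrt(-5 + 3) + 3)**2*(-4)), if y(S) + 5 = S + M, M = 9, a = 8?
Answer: 10206 - 3024*I*sqrt(2) ≈ 10206.0 - 4276.6*I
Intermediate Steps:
y(S) = 4 + S (y(S) = -5 + (S + 9) = -5 + (9 + S) = 4 + S)
(y(a) + 114)*(109 + (sqrt(-5 + 3) + 3)**2*(-4)) = ((4 + 8) + 114)*(109 + (sqrt(-5 + 3) + 3)**2*(-4)) = (12 + 114)*(109 + (sqrt(-2) + 3)**2*(-4)) = 126*(109 + (I*sqrt(2) + 3)**2*(-4)) = 126*(109 + (3 + I*sqrt(2))**2*(-4)) = 126*(109 - 4*(3 + I*sqrt(2))**2) = 13734 - 504*(3 + I*sqrt(2))**2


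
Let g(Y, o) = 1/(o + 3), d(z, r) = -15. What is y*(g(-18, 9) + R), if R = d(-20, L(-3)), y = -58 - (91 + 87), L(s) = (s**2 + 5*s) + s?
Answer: 10561/3 ≈ 3520.3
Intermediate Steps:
L(s) = s**2 + 6*s
g(Y, o) = 1/(3 + o)
y = -236 (y = -58 - 1*178 = -58 - 178 = -236)
R = -15
y*(g(-18, 9) + R) = -236*(1/(3 + 9) - 15) = -236*(1/12 - 15) = -236*(-179/12) = 10561/3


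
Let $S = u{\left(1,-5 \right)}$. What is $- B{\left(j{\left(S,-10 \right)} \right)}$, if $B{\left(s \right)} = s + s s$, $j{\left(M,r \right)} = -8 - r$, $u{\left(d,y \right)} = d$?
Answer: $-6$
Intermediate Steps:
$S = 1$
$B{\left(s \right)} = s + s^{2}$
$- B{\left(j{\left(S,-10 \right)} \right)} = - \left(-8 - -10\right) \left(1 - -2\right) = - \left(-8 + 10\right) \left(1 + \left(-8 + 10\right)\right) = - 2 \left(1 + 2\right) = - 2 \cdot 3 = \left(-1\right) 6 = -6$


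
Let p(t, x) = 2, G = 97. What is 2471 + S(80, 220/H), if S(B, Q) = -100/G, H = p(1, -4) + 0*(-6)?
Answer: 239587/97 ≈ 2470.0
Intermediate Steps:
H = 2 (H = 2 + 0*(-6) = 2 + 0 = 2)
S(B, Q) = -100/97
2471 + S(80, 220/H) = 2471 - 100/97 = 239587/97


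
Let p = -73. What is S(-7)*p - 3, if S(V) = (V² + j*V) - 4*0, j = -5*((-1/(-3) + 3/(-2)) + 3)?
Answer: -49585/6 ≈ -8264.2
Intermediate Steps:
j = -55/6 (j = -5*((-1*(-⅓) + 3*(-½)) + 3) = -5*((⅓ - 3/2) + 3) = -5*(-7/6 + 3) = -5*11/6 = -55/6 ≈ -9.1667)
S(V) = V² - 55*V/6 (S(V) = (V² - 55*V/6) - 4*0 = (V² - 55*V/6) + 0 = V² - 55*V/6)
S(-7)*p - 3 = ((⅙)*(-7)*(-55 + 6*(-7)))*(-73) - 3 = ((⅙)*(-7)*(-55 - 42))*(-73) - 3 = ((⅙)*(-7)*(-97))*(-73) - 3 = (679/6)*(-73) - 3 = -49567/6 - 3 = -49585/6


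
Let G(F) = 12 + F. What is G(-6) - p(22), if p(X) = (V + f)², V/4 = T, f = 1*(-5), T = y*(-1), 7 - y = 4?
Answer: -283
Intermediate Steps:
y = 3 (y = 7 - 1*4 = 7 - 4 = 3)
T = -3 (T = 3*(-1) = -3)
f = -5
V = -12 (V = 4*(-3) = -12)
p(X) = 289 (p(X) = (-12 - 5)² = (-17)² = 289)
G(-6) - p(22) = (12 - 6) - 1*289 = 6 - 289 = -283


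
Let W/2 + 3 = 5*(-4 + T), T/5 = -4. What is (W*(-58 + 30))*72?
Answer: 495936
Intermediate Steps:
T = -20 (T = 5*(-4) = -20)
W = -246 (W = -6 + 2*(5*(-4 - 20)) = -6 + 2*(5*(-24)) = -6 + 2*(-120) = -6 - 240 = -246)
(W*(-58 + 30))*72 = -246*(-58 + 30)*72 = -246*(-28)*72 = 6888*72 = 495936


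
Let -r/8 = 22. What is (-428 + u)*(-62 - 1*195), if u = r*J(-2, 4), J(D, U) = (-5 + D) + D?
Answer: -297092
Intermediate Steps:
J(D, U) = -5 + 2*D
r = -176 (r = -8*22 = -176)
u = 1584 (u = -176*(-5 + 2*(-2)) = -176*(-5 - 4) = -176*(-9) = 1584)
(-428 + u)*(-62 - 1*195) = (-428 + 1584)*(-62 - 1*195) = 1156*(-62 - 195) = 1156*(-257) = -297092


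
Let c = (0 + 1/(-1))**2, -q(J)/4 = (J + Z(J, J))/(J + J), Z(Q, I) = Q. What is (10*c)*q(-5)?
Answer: -40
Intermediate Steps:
q(J) = -4 (q(J) = -4*(J + J)/(J + J) = -4*2*J/(2*J) = -4*2*J*1/(2*J) = -4*1 = -4)
c = 1 (c = (0 - 1)**2 = (-1)**2 = 1)
(10*c)*q(-5) = (10*1)*(-4) = 10*(-4) = -40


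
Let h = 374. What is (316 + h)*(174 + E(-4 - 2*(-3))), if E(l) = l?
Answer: 121440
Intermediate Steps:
(316 + h)*(174 + E(-4 - 2*(-3))) = (316 + 374)*(174 + (-4 - 2*(-3))) = 690*(174 + (-4 + 6)) = 690*(174 + 2) = 690*176 = 121440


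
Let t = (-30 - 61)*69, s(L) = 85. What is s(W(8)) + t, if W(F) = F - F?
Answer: -6194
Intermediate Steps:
W(F) = 0
t = -6279 (t = -91*69 = -6279)
s(W(8)) + t = 85 - 6279 = -6194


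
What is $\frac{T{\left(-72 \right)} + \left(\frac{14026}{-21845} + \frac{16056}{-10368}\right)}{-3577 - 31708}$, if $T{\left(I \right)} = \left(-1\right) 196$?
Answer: $\frac{623444459}{110995318800} \approx 0.0056169$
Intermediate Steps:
$T{\left(I \right)} = -196$
$\frac{T{\left(-72 \right)} + \left(\frac{14026}{-21845} + \frac{16056}{-10368}\right)}{-3577 - 31708} = \frac{-196 + \left(\frac{14026}{-21845} + \frac{16056}{-10368}\right)}{-3577 - 31708} = \frac{-196 + \left(14026 \left(- \frac{1}{21845}\right) + 16056 \left(- \frac{1}{10368}\right)\right)}{-35285} = \left(-196 - \frac{6891179}{3145680}\right) \left(- \frac{1}{35285}\right) = \left(- \frac{623444459}{3145680}\right) \left(- \frac{1}{35285}\right) = \frac{623444459}{110995318800}$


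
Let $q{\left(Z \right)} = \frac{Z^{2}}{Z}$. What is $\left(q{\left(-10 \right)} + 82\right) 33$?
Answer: $2376$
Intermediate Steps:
$q{\left(Z \right)} = Z$
$\left(q{\left(-10 \right)} + 82\right) 33 = \left(-10 + 82\right) 33 = 72 \cdot 33 = 2376$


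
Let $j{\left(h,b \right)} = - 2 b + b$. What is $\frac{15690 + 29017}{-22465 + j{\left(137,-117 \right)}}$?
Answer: $- \frac{44707}{22348} \approx -2.0005$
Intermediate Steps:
$j{\left(h,b \right)} = - b$
$\frac{15690 + 29017}{-22465 + j{\left(137,-117 \right)}} = \frac{15690 + 29017}{-22465 - -117} = \frac{44707}{-22465 + 117} = \frac{44707}{-22348} = 44707 \left(- \frac{1}{22348}\right) = - \frac{44707}{22348}$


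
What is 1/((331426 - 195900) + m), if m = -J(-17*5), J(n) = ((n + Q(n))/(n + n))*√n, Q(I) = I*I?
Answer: 67763/9183723308 - 21*I*√85/9183723308 ≈ 7.3786e-6 - 2.1082e-8*I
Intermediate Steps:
Q(I) = I²
J(n) = (n + n²)/(2*√n) (J(n) = ((n + n²)/(n + n))*√n = ((n + n²)/((2*n)))*√n = ((n + n²)*(1/(2*n)))*√n = ((n + n²)/(2*n))*√n = (n + n²)/(2*√n))
m = 42*I*√85 (m = -√(-17*5)*(1 - 17*5)/2 = -√(-85)*(1 - 85)/2 = -I*√85*(-84)/2 = -(-42)*I*√85 = 42*I*√85 ≈ 387.22*I)
1/((331426 - 195900) + m) = 1/((331426 - 195900) + 42*I*√85) = 1/(135526 + 42*I*√85)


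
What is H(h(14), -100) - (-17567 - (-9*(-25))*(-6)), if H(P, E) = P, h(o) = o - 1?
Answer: 16230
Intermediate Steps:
h(o) = -1 + o
H(h(14), -100) - (-17567 - (-9*(-25))*(-6)) = (-1 + 14) - (-17567 - (-9*(-25))*(-6)) = 13 - (-17567 - 225*(-6)) = 13 - (-17567 - 1*(-1350)) = 13 - (-17567 + 1350) = 13 - 1*(-16217) = 13 + 16217 = 16230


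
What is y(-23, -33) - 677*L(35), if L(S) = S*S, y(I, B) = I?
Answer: -829348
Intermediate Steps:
L(S) = S**2
y(-23, -33) - 677*L(35) = -23 - 677*35**2 = -23 - 677*1225 = -23 - 829325 = -829348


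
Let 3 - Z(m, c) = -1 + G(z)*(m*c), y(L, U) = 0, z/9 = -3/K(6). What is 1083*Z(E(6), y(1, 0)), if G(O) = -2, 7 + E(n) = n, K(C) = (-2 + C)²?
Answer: 4332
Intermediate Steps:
z = -27/16 (z = 9*(-3/(-2 + 6)²) = 9*(-3/(4²)) = 9*(-3/16) = -27/16 ≈ -1.6875)
E(n) = -7 + n
Z(m, c) = 4 + 2*c*m (Z(m, c) = 3 - (-1 - 2*m*c) = 3 - (-1 - 2*c*m) = 3 + (1 + 2*c*m) = 4 + 2*c*m)
1083*Z(E(6), y(1, 0)) = 1083*(4 + 2*0*(-7 + 6)) = 1083*(4 + 2*0*(-1)) = 1083*(4 + 0) = 1083*4 = 4332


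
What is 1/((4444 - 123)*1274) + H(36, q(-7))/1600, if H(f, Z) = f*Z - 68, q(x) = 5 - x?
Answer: 250475607/1100990800 ≈ 0.22750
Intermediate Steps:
H(f, Z) = -68 + Z*f (H(f, Z) = Z*f - 68 = -68 + Z*f)
1/((4444 - 123)*1274) + H(36, q(-7))/1600 = 1/((4444 - 123)*1274) + (-68 + (5 - 1*(-7))*36)/1600 = (1/1274)/4321 + (-68 + (5 + 7)*36)*(1/1600) = (1/4321)*(1/1274) + (-68 + 12*36)*(1/1600) = 1/5504954 + (-68 + 432)*(1/1600) = 1/5504954 + 364*(1/1600) = 1/5504954 + 91/400 = 250475607/1100990800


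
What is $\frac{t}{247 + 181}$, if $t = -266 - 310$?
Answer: $- \frac{144}{107} \approx -1.3458$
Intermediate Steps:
$t = -576$
$\frac{t}{247 + 181} = - \frac{576}{247 + 181} = - \frac{576}{428} = \left(-576\right) \frac{1}{428} = - \frac{144}{107}$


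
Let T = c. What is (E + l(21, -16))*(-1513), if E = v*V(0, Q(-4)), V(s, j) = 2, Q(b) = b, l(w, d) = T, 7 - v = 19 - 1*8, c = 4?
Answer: 6052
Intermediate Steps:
T = 4
v = -4 (v = 7 - (19 - 1*8) = 7 - (19 - 8) = 7 - 1*11 = 7 - 11 = -4)
l(w, d) = 4
E = -8 (E = -4*2 = -8)
(E + l(21, -16))*(-1513) = (-8 + 4)*(-1513) = -4*(-1513) = 6052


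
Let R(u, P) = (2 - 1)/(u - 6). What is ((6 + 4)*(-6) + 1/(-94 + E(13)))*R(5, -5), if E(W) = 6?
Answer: 5281/88 ≈ 60.011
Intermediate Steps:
R(u, P) = 1/(-6 + u)
((6 + 4)*(-6) + 1/(-94 + E(13)))*R(5, -5) = ((6 + 4)*(-6) + 1/(-94 + 6))/(-6 + 5) = (10*(-6) + 1/(-88))/(-1) = (-60 - 1/88)*(-1) = -5281/88*(-1) = 5281/88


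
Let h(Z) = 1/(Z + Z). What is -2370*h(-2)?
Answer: 1185/2 ≈ 592.50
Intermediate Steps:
h(Z) = 1/(2*Z)
-2370*h(-2) = -1185/(-2) = -1185*(-1)/2 = -2370*(-¼) = 1185/2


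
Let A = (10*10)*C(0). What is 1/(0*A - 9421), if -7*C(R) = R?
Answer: -1/9421 ≈ -0.00010615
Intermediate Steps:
C(R) = -R/7
A = 0 (A = (10*10)*(-1/7*0) = 100*0 = 0)
1/(0*A - 9421) = 1/(0*0 - 9421) = 1/(0 - 9421) = 1/(-9421) = -1/9421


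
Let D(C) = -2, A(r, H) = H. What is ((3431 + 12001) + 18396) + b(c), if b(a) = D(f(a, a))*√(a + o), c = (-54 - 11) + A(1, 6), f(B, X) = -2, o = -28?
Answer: 33828 - 2*I*√87 ≈ 33828.0 - 18.655*I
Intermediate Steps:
c = -59 (c = (-54 - 11) + 6 = -65 + 6 = -59)
b(a) = -2*√(-28 + a) (b(a) = -2*√(a - 28) = -2*√(-28 + a))
((3431 + 12001) + 18396) + b(c) = ((3431 + 12001) + 18396) - 2*√(-28 - 59) = (15432 + 18396) - 2*I*√87 = 33828 - 2*I*√87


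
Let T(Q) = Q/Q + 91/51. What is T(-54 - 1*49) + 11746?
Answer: 599188/51 ≈ 11749.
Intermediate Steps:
T(Q) = 142/51 (T(Q) = 1 + 91*(1/51) = 1 + 91/51 = 142/51)
T(-54 - 1*49) + 11746 = 142/51 + 11746 = 599188/51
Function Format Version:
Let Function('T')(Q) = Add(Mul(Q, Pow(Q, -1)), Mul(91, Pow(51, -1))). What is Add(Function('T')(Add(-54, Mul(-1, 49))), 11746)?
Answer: Rational(599188, 51) ≈ 11749.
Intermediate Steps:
Function('T')(Q) = Rational(142, 51) (Function('T')(Q) = Add(1, Mul(91, Rational(1, 51))) = Add(1, Rational(91, 51)) = Rational(142, 51))
Add(Function('T')(Add(-54, Mul(-1, 49))), 11746) = Add(Rational(142, 51), 11746) = Rational(599188, 51)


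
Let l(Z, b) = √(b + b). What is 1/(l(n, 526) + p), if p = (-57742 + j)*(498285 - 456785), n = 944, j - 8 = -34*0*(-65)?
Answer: -598990250/1435157278380249737 - √263/2870314556760499474 ≈ -4.1737e-10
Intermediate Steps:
j = 8 (j = 8 - 34*0*(-65) = 8 + 0*(-65) = 8 + 0 = 8)
l(Z, b) = √2*√b (l(Z, b) = √(2*b) = √2*√b)
p = -2395961000 (p = (-57742 + 8)*(498285 - 456785) = -57734*41500 = -2395961000)
1/(l(n, 526) + p) = 1/(√2*√526 - 2395961000) = 1/(2*√263 - 2395961000) = 1/(-2395961000 + 2*√263)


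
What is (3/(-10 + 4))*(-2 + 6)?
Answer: -2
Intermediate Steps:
(3/(-10 + 4))*(-2 + 6) = (3/(-6))*4 = -⅙*3*4 = -½*4 = -2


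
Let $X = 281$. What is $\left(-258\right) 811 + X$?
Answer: $-208957$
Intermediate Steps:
$\left(-258\right) 811 + X = \left(-258\right) 811 + 281 = -209238 + 281 = -208957$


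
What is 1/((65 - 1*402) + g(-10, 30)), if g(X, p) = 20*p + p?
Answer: 1/293 ≈ 0.0034130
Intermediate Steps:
g(X, p) = 21*p
1/((65 - 1*402) + g(-10, 30)) = 1/((65 - 1*402) + 21*30) = 1/((65 - 402) + 630) = 1/(-337 + 630) = 1/293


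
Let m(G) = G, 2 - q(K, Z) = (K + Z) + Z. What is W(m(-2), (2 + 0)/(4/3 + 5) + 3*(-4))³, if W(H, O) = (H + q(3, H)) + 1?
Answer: 8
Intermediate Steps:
q(K, Z) = 2 - K - 2*Z (q(K, Z) = 2 - ((K + Z) + Z) = 2 - (K + 2*Z) = 2 + (-K - 2*Z) = 2 - K - 2*Z)
W(H, O) = -H (W(H, O) = (H + (2 - 1*3 - 2*H)) + 1 = (H + (2 - 3 - 2*H)) + 1 = (H + (-1 - 2*H)) + 1 = (-1 - H) + 1 = -H)
W(m(-2), (2 + 0)/(4/3 + 5) + 3*(-4))³ = (-1*(-2))³ = 2³ = 8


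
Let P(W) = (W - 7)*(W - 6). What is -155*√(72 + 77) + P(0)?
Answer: 42 - 155*√149 ≈ -1850.0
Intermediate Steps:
P(W) = (-7 + W)*(-6 + W)
-155*√(72 + 77) + P(0) = -155*√(72 + 77) + (42 + 0² - 13*0) = -155*√149 + (42 + 0 + 0) = -155*√149 + 42 = 42 - 155*√149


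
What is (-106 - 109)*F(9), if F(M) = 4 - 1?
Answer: -645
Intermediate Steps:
F(M) = 3
(-106 - 109)*F(9) = (-106 - 109)*3 = -215*3 = -645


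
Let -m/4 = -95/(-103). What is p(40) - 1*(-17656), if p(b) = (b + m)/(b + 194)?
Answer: 212774326/12051 ≈ 17656.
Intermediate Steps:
m = -380/103 (m = -(-380)/(-103) = -(-380)*(-1)/103 = -4*95/103 = -380/103 ≈ -3.6893)
p(b) = (-380/103 + b)/(194 + b) (p(b) = (b - 380/103)/(b + 194) = (-380/103 + b)/(194 + b))
p(40) - 1*(-17656) = (-380/103 + 40)/(194 + 40) - 1*(-17656) = (3740/103)/234 + 17656 = (1/234)*(3740/103) + 17656 = 1870/12051 + 17656 = 212774326/12051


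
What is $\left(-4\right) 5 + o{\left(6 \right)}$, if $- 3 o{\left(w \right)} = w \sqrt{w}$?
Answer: $-20 - 2 \sqrt{6} \approx -24.899$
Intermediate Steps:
$o{\left(w \right)} = - \frac{w^{\frac{3}{2}}}{3}$ ($o{\left(w \right)} = - \frac{w \sqrt{w}}{3} = - \frac{w^{\frac{3}{2}}}{3}$)
$\left(-4\right) 5 + o{\left(6 \right)} = \left(-4\right) 5 - \frac{6^{\frac{3}{2}}}{3} = -20 - \frac{6 \sqrt{6}}{3} = -20 - 2 \sqrt{6}$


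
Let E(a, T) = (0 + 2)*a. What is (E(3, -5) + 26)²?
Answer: 1024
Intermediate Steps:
E(a, T) = 2*a
(E(3, -5) + 26)² = (2*3 + 26)² = (6 + 26)² = 32² = 1024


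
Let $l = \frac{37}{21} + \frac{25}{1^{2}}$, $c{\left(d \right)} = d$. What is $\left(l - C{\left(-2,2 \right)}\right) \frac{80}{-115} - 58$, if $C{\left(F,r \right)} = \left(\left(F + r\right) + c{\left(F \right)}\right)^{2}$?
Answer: $- \frac{35662}{483} \approx -73.834$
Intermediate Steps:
$C{\left(F,r \right)} = \left(r + 2 F\right)^{2}$ ($C{\left(F,r \right)} = \left(\left(F + r\right) + F\right)^{2} = \left(r + 2 F\right)^{2}$)
$l = \frac{562}{21}$ ($l = 37 \cdot \frac{1}{21} + \frac{25}{1} = \frac{37}{21} + 25 \cdot 1 = \frac{37}{21} + 25 = \frac{562}{21} \approx 26.762$)
$\left(l - C{\left(-2,2 \right)}\right) \frac{80}{-115} - 58 = \left(\frac{562}{21} - \left(2 + 2 \left(-2\right)\right)^{2}\right) \frac{80}{-115} - 58 = \left(\frac{562}{21} - \left(2 - 4\right)^{2}\right) 80 \left(- \frac{1}{115}\right) - 58 = \left(\frac{562}{21} - \left(-2\right)^{2}\right) \left(- \frac{16}{23}\right) - 58 = \left(\frac{562}{21} - 4\right) \left(- \frac{16}{23}\right) - 58 = \frac{478}{21} \left(- \frac{16}{23}\right) - 58 = - \frac{7648}{483} - 58 = - \frac{35662}{483}$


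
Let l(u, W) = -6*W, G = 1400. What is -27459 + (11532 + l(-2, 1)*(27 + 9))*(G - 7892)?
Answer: -73490931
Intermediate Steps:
-27459 + (11532 + l(-2, 1)*(27 + 9))*(G - 7892) = -27459 + (11532 + (-6*1)*(27 + 9))*(1400 - 7892) = -27459 + (11532 - 6*36)*(-6492) = -27459 + (11532 - 216)*(-6492) = -27459 + 11316*(-6492) = -27459 - 73463472 = -73490931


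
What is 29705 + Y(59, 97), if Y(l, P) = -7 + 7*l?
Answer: 30111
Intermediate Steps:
29705 + Y(59, 97) = 29705 + (-7 + 7*59) = 29705 + (-7 + 413) = 29705 + 406 = 30111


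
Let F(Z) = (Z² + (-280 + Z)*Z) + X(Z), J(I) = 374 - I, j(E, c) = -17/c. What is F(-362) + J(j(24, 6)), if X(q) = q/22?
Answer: 24011353/66 ≈ 3.6381e+5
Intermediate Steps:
X(q) = q/22 (X(q) = q*(1/22) = q/22)
F(Z) = Z² + Z/22 + Z*(-280 + Z) (F(Z) = (Z² + (-280 + Z)*Z) + Z/22 = (Z² + Z*(-280 + Z)) + Z/22 = Z² + Z/22 + Z*(-280 + Z))
F(-362) + J(j(24, 6)) = (1/22)*(-362)*(-6159 + 44*(-362)) + (374 - (-17)/6) = (1/22)*(-362)*(-6159 - 15928) + (374 - (-17)/6) = (1/22)*(-362)*(-22087) + (374 - 1*(-17/6)) = 3997747/11 + (374 + 17/6) = 3997747/11 + 2261/6 = 24011353/66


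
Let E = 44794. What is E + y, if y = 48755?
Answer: 93549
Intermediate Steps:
E + y = 44794 + 48755 = 93549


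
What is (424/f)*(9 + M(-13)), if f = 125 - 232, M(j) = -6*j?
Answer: -36888/107 ≈ -344.75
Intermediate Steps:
f = -107
(424/f)*(9 + M(-13)) = (424/(-107))*(9 - 6*(-13)) = (424*(-1/107))*(9 + 78) = -424/107*87 = -36888/107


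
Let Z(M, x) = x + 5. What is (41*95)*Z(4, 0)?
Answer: 19475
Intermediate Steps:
Z(M, x) = 5 + x
(41*95)*Z(4, 0) = (41*95)*(5 + 0) = 3895*5 = 19475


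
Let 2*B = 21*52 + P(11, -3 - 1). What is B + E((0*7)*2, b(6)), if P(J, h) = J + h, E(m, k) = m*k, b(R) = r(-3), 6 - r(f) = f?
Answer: 1099/2 ≈ 549.50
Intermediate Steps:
r(f) = 6 - f
b(R) = 9 (b(R) = 6 - 1*(-3) = 6 + 3 = 9)
E(m, k) = k*m
B = 1099/2 (B = (21*52 + (11 + (-3 - 1)))/2 = (1092 + (11 - 4))/2 = (1092 + 7)/2 = (½)*1099 = 1099/2 ≈ 549.50)
B + E((0*7)*2, b(6)) = 1099/2 + 9*((0*7)*2) = 1099/2 + 9*(0*2) = 1099/2 + 9*0 = 1099/2 + 0 = 1099/2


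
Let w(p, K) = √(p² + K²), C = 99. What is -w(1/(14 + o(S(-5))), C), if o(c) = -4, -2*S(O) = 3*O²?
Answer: -√980101/10 ≈ -99.000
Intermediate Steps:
S(O) = -3*O²/2
w(p, K) = √(K² + p²)
-w(1/(14 + o(S(-5))), C) = -√(99² + (1/(14 - 4))²) = -√(9801 + (1/10)²) = -√(9801 + (⅒)²) = -√(9801 + 1/100) = -√(980101/100) = -√980101/10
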